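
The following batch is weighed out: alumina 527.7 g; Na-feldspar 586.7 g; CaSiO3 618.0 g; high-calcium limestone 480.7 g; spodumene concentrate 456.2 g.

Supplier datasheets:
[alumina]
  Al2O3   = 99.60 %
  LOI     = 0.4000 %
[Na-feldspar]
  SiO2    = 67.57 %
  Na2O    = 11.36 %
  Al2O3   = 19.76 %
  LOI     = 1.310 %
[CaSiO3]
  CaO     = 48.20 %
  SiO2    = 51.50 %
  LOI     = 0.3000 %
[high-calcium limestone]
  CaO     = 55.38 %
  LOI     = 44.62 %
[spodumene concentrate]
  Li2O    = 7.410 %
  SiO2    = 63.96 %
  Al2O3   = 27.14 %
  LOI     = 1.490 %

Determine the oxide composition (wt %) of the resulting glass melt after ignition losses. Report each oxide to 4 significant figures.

Glass mass = 2436 g (batch 2669 − LOI 232.9).
Composition: CaO 23.15%, Li2O 1.387%, SiO2 41.31%, Na2O 2.736%, Al2O3 31.41%

The working math maintains full precision in every operation — in-progress results are rounded to four significant digits wherever printed. Exactly one rounding is applied to every reported result; derived quantities, which include the yield, LOI, totals, five oxide percentages, net glass mass, are computed at full float precision, exactly as printed in question or answer, from the batch weights for 2436 g of glass.
Mass of each oxide from the mix:
  CaO: 618.0·0.4820 + 480.7·0.5538 = 564.1 g
  Li2O: 456.2·0.07410 = 33.80 g
  SiO2: 586.7·0.6757 + 618.0·0.5150 + 456.2·0.6396 = 1006 g
  Na2O: 586.7·0.1136 = 66.65 g
  Al2O3: 527.7·0.9960 + 586.7·0.1976 + 456.2·0.2714 = 765.3 g
LOI: 527.7·0.004000 + 586.7·0.01310 + 618.0·0.003000 + 480.7·0.4462 + 456.2·0.01490 = 232.9 g
Glass = total batch minus LOI = 2669 − 232.9 = 2436 g (the oxide masses sum to this)
wt %: oxide over glass, times 100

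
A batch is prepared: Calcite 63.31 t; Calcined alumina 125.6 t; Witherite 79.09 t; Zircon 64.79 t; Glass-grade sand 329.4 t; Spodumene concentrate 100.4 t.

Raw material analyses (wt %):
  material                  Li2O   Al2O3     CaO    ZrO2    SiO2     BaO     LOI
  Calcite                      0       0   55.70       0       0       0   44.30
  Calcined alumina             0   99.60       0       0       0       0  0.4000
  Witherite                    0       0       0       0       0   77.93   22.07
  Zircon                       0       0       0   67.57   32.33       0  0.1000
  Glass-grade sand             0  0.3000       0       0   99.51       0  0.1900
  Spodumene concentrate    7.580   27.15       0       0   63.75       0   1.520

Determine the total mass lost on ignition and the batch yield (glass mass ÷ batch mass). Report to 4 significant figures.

LOI loss = 48.22 t; glass = 714.4 t; yield = 93.68%

All internal work maintains full float precision through every step. The intermediate values are displayed rounded off to 4 significant figures within the worked lines; every reported value receives exactly one rounding. Derived quantities are rebuilt in full precision (the yield, totals, the six compositions, LOI, glass mass) using the weight values for 714.4 t of glass, as written in the problem or answer text.
Material-by-material LOI:
  Calcite: 63.31 × 0.4430 = 28.05 t
  Calcined alumina: 125.6 × 0.004000 = 0.5024 t
  Witherite: 79.09 × 0.2207 = 17.46 t
  Zircon: 64.79 × 0.001000 = 0.06479 t
  Glass-grade sand: 329.4 × 0.001900 = 0.6259 t
  Spodumene concentrate: 100.4 × 0.01520 = 1.526 t
Total LOI = 48.22 t
Glass = batch − LOI = 762.6 − 48.22 = 714.4 t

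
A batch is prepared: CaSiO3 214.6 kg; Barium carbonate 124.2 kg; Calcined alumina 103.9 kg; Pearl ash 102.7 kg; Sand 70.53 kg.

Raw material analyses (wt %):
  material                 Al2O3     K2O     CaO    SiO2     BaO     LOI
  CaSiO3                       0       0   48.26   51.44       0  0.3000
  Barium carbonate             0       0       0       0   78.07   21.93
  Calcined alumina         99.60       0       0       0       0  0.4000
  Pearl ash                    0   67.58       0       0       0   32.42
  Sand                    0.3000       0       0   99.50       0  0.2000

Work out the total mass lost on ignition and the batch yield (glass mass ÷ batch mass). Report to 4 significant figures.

LOI loss = 61.73 kg; glass = 554.2 kg; yield = 89.98%

Intermediates are printed rounded to 4 significant digits in the printout — the whole derivation runs at exact precision in every operation; each reported result includes exactly one rounding — the derived quantities, including five oxide percentages, the yield, glass mass, ignition loss, the totals, are rebuilt starting from the weights on 554.2 kg of glass at exact precision exactly as printed in problem or answer.
Ignition loss by material:
  CaSiO3: 214.6 × 0.003000 = 0.6438 kg
  Barium carbonate: 124.2 × 0.2193 = 27.24 kg
  Calcined alumina: 103.9 × 0.004000 = 0.4156 kg
  Pearl ash: 102.7 × 0.3242 = 33.30 kg
  Sand: 70.53 × 0.002000 = 0.1411 kg
Total LOI = 61.73 kg
Glass = batch − LOI = 615.9 − 61.73 = 554.2 kg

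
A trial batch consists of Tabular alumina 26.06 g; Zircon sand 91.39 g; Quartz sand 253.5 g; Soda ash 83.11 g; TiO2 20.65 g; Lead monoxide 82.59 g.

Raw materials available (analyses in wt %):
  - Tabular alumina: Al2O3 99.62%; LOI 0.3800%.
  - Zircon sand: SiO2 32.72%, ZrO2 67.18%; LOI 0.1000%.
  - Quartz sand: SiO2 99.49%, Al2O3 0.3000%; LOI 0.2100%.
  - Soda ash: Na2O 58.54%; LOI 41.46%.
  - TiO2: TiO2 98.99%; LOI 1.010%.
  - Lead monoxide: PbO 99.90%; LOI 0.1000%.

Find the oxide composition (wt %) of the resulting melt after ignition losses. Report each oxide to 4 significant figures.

Glass mass = 521.8 g (batch 557.3 − LOI 35.47).
Composition: PbO 15.81%, SiO2 54.06%, Na2O 9.323%, TiO2 3.917%, Al2O3 5.121%, ZrO2 11.77%

Values along the way are printed with 4-significant-digit rounding at each printed step. Each numeric step holds exact precision all the way through — a single rounding finalizes every reported value; derived quantities, which include the yield, totals, glass mass, ignition loss, the six compositions, are carried at full precision, as given in either problem or answer, starting from the weights per 521.8 g of glass.
Oxide-by-oxide delivered mass:
  PbO: 82.59·0.9990 = 82.51 g
  SiO2: 91.39·0.3272 + 253.5·0.9949 = 282.1 g
  Na2O: 83.11·0.5854 = 48.65 g
  TiO2: 20.65·0.9899 = 20.44 g
  Al2O3: 26.06·0.9962 + 253.5·0.003000 = 26.72 g
  ZrO2: 91.39·0.6718 = 61.40 g
LOI: 26.06·0.003800 + 91.39·0.001000 + 253.5·0.002100 + 83.11·0.4146 + 20.65·0.01010 + 82.59·0.001000 = 35.47 g
Net of LOI, the glass mass = 557.3 − 35.47 = 521.8 g (the oxide masses sum to this)
each wt % is 100 × oxide ÷ glass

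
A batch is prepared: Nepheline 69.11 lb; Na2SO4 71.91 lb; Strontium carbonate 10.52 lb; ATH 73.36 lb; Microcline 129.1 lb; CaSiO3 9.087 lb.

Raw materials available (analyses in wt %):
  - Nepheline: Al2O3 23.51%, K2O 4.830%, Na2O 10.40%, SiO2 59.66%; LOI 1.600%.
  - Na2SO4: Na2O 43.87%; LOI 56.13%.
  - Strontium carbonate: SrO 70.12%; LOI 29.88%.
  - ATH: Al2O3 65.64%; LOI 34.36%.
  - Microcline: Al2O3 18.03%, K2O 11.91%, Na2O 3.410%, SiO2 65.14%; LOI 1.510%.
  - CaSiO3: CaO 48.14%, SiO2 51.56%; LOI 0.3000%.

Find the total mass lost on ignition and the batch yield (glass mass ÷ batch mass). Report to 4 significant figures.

Working values are printed with 4-significant-digit rounding at each printed step — each numeric step carries full precision all the way through. Each reported value is rounded exactly once. Derived quantities, including the totals, yield, LOI, net glass mass, six oxide percentages, are recomputed from the weighed amounts per 291.3 lb of glass in exact precision precisely as stated by problem or answer.
Each material's LOI contribution:
  Nepheline: 69.11 × 0.01600 = 1.106 lb
  Na2SO4: 71.91 × 0.5613 = 40.36 lb
  Strontium carbonate: 10.52 × 0.2988 = 3.143 lb
  ATH: 73.36 × 0.3436 = 25.21 lb
  Microcline: 129.1 × 0.01510 = 1.949 lb
  CaSiO3: 9.087 × 0.003000 = 0.02726 lb
Total LOI = 71.80 lb
Glass = batch − LOI = 363.1 − 71.80 = 291.3 lb

LOI loss = 71.80 lb; glass = 291.3 lb; yield = 80.23%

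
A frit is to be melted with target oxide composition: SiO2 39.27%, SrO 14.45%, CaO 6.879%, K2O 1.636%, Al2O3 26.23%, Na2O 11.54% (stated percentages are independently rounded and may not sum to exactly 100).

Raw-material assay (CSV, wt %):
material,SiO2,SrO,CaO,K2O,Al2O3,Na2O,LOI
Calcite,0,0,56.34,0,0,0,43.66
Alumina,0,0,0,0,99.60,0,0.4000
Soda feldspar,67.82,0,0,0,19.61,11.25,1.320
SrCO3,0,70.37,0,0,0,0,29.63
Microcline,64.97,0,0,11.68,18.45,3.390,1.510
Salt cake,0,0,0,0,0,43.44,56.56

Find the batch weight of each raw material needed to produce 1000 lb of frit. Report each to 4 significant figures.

All internal work runs at full float precision in every operation; values along the way are shown (rounded to four significant figures) on the page — every reported value takes just one rounding. Derived quantities are computed in exact precision (ignition loss, the totals, the yield, the six compositions, net glass mass) from the weighed amounts at 1000 lb of glass, precisely as stated by the problem or the answer.
Target masses of each oxide per 1000 lb frit:
  SiO2: 39.27% × 1000 = 392.7 lb
  SrO: 14.45% × 1000 = 144.5 lb
  CaO: 6.879% × 1000 = 68.79 lb
  K2O: 1.636% × 1000 = 16.36 lb
  Al2O3: 26.23% × 1000 = 262.3 lb
  Na2O: 11.54% × 1000 = 115.4 lb
Verifying the oxide balance given the weights on record, per the basis as stated (delivered sums recover each target given rounding of the digits):
  SiO2: 444.9·0.6782 + 140.1·0.6497 = 392.8 lb (target 392.7 lb)
  SrO: 205.3·0.7037 = 144.5 lb (target 144.5 lb)
  CaO: 122.1·0.5634 = 68.79 lb (target 68.79 lb)
  K2O: 140.1·0.1168 = 16.36 lb (target 16.36 lb)
  Al2O3: 149.8·0.9960 + 444.9·0.1961 + 140.1·0.1845 = 262.3 lb (target 262.3 lb)
  Na2O: 444.9·0.1125 + 140.1·0.03390 + 139.5·0.4344 = 115.4 lb (target 115.4 lb)
Glass-mass closure: whole batch net of LOI = 1000 lb (summing oxide targets gives 1000 lb; with the basis standing at 1000 lb — gaps are rounding artifacts).
Adding the batch up: Σ batch = 1202 lb; LOI removed, Σ of batch·LOI: 201.6 lb; yield: glass divided by total = 83.22%.

Batch per 1000 lb frit:
  Calcite: 122.1 lb
  Alumina: 149.8 lb
  Soda feldspar: 444.9 lb
  SrCO3: 205.3 lb
  Microcline: 140.1 lb
  Salt cake: 139.5 lb
Total batch = 1202 lb; LOI loss = 201.6 lb; yield = 83.22%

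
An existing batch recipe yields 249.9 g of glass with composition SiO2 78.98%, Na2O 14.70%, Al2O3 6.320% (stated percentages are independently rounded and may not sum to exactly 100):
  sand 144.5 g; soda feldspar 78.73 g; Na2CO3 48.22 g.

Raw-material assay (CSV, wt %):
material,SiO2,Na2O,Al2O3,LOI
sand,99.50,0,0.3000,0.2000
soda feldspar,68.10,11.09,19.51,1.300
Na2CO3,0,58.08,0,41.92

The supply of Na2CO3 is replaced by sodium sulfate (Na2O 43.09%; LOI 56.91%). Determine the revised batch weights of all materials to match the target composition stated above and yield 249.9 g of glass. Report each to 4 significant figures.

All internal work runs at full precision from first step to last; in-progress results appear rounded to four significant digits between the steps; every reported number is rounded a single time; derived quantities (ignition loss, net glass mass, totals, the three compositions, the yield) are carried from the weighed amounts for 249.9 g of glass in full precision as quoted within question or answer.
Oxide mass targets, per 249.9 g glass:
  SiO2: 78.98% × 249.9 = 197.4 g
  Na2O: 14.70% × 249.9 = 36.74 g
  Al2O3: 6.320% × 249.9 = 15.79 g
Balance tally, oxide-wise, on the weights just shown, on the stated basis (delivered sums recover each target modulo rounding of the values):
  SiO2: 144.5·0.9950 + 78.73·0.6810 = 197.4 g (target 197.4 g)
  Na2O: 78.73·0.1109 + 64.99·0.4309 = 36.74 g (target 36.74 g)
  Al2O3: 144.5·0.003000 + 78.73·0.1951 = 15.79 g (target 15.79 g)
Glass-mass sanity pass: batch total minus LOI = 249.9 g (targets for the oxides total 249.9 g; stated basis 249.9 g — deltas are rounding alone).
Summing the batch: Σ batch = 288.2 g; LOI loss = Σ batch·LOI = 38.30 g; as yield: glass ÷ batch → 86.71%.

Revised batch per 249.9 g glass:
  sand: 144.5 g
  soda feldspar: 78.73 g
  sodium sulfate: 64.99 g
Total batch = 288.2 g; LOI loss = 38.30 g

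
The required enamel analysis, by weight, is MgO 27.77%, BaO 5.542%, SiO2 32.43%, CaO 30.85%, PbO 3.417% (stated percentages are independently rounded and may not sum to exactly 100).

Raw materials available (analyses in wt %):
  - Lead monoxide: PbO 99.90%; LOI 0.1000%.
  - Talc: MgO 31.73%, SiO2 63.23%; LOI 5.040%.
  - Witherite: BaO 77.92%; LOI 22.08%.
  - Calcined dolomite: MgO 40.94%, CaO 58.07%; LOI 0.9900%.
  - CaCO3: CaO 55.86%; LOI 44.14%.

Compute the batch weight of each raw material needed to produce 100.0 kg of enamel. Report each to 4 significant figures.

The intermediate values are printed, with 4-significant-figure rounding, alongside each step — the whole derivation runs at full precision at each step. Every reported number takes exactly one rounding; derived quantities are carried from the weighed amounts for 100.0 kg of glass in exact precision (glass mass, ignition loss, the yield, the totals, five oxide percentages), exactly as shown in the question or the answer.
Oxide mass targets, per 100.0 kg enamel:
  MgO: 27.77% × 100.0 = 27.77 kg
  BaO: 5.542% × 100.0 = 5.542 kg
  SiO2: 32.43% × 100.0 = 32.43 kg
  CaO: 30.85% × 100.0 = 30.85 kg
  PbO: 3.417% × 100.0 = 3.417 kg
Sums-versus-targets review with the batch weights as given, versus the basis set out (every target is met by its sum inside rounding margins):
  MgO: 51.29·0.3173 + 28.08·0.4094 = 27.77 kg (target 27.77 kg)
  BaO: 7.112·0.7792 = 5.542 kg (target 5.542 kg)
  SiO2: 51.29·0.6323 = 32.43 kg (target 32.43 kg)
  CaO: 28.08·0.5807 + 26.04·0.5586 = 30.85 kg (target 30.85 kg)
  PbO: 3.420·0.9990 = 3.417 kg (target 3.417 kg)
Consistency of the glass mass: whole batch net of LOI = 100.0 kg (targets for the oxides total 100.0 kg; basis as stated: 100.0 kg — differing by rounding only).
Batch grand total — Σ batch = 115.9 kg; LOI removed, Σ of batch·LOI: 15.93 kg; yield = glass ÷ total batch = 86.26%.

Batch per 100.0 kg enamel:
  Lead monoxide: 3.420 kg
  Talc: 51.29 kg
  Witherite: 7.112 kg
  Calcined dolomite: 28.08 kg
  CaCO3: 26.04 kg
Total batch = 115.9 kg; LOI loss = 15.93 kg; yield = 86.26%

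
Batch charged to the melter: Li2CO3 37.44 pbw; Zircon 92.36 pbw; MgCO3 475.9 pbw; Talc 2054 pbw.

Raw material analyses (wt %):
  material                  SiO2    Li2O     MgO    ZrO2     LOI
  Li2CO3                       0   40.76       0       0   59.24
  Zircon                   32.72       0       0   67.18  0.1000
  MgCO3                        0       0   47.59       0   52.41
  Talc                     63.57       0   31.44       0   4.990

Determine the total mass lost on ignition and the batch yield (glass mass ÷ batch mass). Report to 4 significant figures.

LOI loss = 374.2 pbw; glass = 2286 pbw; yield = 85.93%

Each numeric step maintains full precision through the solve — mid-chain values are displayed (rounded to four significant figures) at each printed step. Exactly one rounding lands on each reported figure — the derived quantities, which include yield, the totals, LOI, net glass mass, the four compositions, are re-derived at full float precision, as set out in either problem or answer, from the batch weights per 2286 pbw of glass.
Per-material ignition loss:
  Li2CO3: 37.44 × 0.5924 = 22.18 pbw
  Zircon: 92.36 × 0.001000 = 0.09236 pbw
  MgCO3: 475.9 × 0.5241 = 249.4 pbw
  Talc: 2054 × 0.04990 = 102.5 pbw
Total LOI = 374.2 pbw
Glass = batch − LOI = 2660 − 374.2 = 2286 pbw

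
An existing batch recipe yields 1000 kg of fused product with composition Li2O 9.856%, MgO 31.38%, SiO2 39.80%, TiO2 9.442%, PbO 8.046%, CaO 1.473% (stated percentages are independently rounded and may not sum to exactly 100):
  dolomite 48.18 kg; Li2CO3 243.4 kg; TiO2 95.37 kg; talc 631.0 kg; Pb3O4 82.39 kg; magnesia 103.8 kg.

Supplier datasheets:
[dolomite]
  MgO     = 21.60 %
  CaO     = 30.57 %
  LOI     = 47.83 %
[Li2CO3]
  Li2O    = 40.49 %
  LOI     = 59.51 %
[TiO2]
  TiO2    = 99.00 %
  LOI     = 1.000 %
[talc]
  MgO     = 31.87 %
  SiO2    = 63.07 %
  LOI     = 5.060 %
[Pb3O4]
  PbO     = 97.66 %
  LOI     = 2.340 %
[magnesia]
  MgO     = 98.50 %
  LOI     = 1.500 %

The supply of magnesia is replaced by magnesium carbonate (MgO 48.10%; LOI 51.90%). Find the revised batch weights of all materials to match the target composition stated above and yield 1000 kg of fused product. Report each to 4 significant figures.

Revised batch per 1000 kg fused product:
  dolomite: 48.18 kg
  Li2CO3: 243.4 kg
  TiO2: 95.37 kg
  talc: 631.0 kg
  Pb3O4: 82.39 kg
  magnesium carbonate: 212.6 kg
Total batch = 1313 kg; LOI loss = 313.0 kg

Each numeric step keeps full float precision at every stage; in-progress results are printed (rounded to 4 significant digits) between the steps; every reported value is rounded only once. All derived quantities (yield, net glass mass, LOI, the six compositions, totals) are re-derived in full float precision from the batch weights on 1000 kg of glass exactly as printed in the question or the answer.
The oxide mass targets at 1000 kg fused product:
  Li2O: 9.856% × 1000 = 98.56 kg
  MgO: 31.38% × 1000 = 313.8 kg
  SiO2: 39.80% × 1000 = 398.0 kg
  TiO2: 9.442% × 1000 = 94.42 kg
  PbO: 8.046% × 1000 = 80.46 kg
  CaO: 1.473% × 1000 = 14.73 kg
Sums-versus-targets review from the weights as reported, under the basis named above (summed amounts equal target values net of answer rounding effects):
  Li2O: 243.4·0.4049 = 98.55 kg (target 98.56 kg)
  MgO: 48.18·0.2160 + 631.0·0.3187 + 212.6·0.4810 = 313.8 kg (target 313.8 kg)
  SiO2: 631.0·0.6307 = 398.0 kg (target 398.0 kg)
  TiO2: 95.37·0.9900 = 94.42 kg (target 94.42 kg)
  PbO: 82.39·0.9766 = 80.46 kg (target 80.46 kg)
  CaO: 48.18·0.3057 = 14.73 kg (target 14.73 kg)
Consistency of the glass mass: total batch − LOI = 999.9 kg (summing oxide targets gives 1000 kg; stated basis 1000 kg — a pure rounding effect).
Batch total: Σ batch = 1313 kg; LOI loss = Σ batch·LOI = 313.0 kg; as yield: glass ÷ batch → 76.16%.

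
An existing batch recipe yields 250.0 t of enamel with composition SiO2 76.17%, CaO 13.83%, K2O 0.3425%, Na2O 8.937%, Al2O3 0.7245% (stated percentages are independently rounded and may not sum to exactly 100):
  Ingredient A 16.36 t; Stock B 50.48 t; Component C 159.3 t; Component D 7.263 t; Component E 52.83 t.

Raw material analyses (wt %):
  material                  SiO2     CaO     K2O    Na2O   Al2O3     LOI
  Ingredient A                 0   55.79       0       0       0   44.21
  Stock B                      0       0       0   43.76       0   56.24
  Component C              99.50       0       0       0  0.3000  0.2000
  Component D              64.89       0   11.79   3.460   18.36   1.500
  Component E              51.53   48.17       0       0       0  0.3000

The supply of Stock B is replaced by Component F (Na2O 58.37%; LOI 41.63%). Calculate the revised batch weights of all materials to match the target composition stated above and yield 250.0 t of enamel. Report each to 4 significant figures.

Working values are shown rounded to four significant digits in the printout — the working math runs at full precision at all times — every reported result undergoes a single rounding; the derived quantities (glass mass, LOI, yield, totals, five oxide percentages) are carried at full float precision starting from the weights on 250.0 t of glass, as set out in question or answer.
Target masses of each oxide per 250.0 t enamel:
  SiO2: 76.17% × 250.0 = 190.4 t
  CaO: 13.83% × 250.0 = 34.58 t
  K2O: 0.3425% × 250.0 = 0.8562 t
  Na2O: 8.937% × 250.0 = 22.34 t
  Al2O3: 0.7245% × 250.0 = 1.811 t
Verifying the oxide balance per the reported batch figures, relative to the basis at hand (sums match the target masses inside rounding margins):
  SiO2: 159.3·0.9950 + 7.263·0.6489 + 52.83·0.5153 = 190.4 t (target 190.4 t)
  CaO: 16.36·0.5579 + 52.83·0.4817 = 34.58 t (target 34.58 t)
  K2O: 7.263·0.1179 = 0.8563 t (target 0.8562 t)
  Na2O: 37.85·0.5837 + 7.263·0.03460 = 22.34 t (target 22.34 t)
  Al2O3: 159.3·0.003000 + 7.263·0.1836 = 1.811 t (target 1.811 t)
Glass-mass bookkeeping: the batch minus its LOI: 250.0 t (the Σ of target masses is 250.0 t; the stated basis being 250.0 t — gaps are rounding artifacts).
Summing the batch: Σ batch = 273.6 t; Σ batch·LOI gives LOI loss = 23.58 t; glass ÷ batch gives a yield of 91.38%.

Revised batch per 250.0 t enamel:
  Ingredient A: 16.36 t
  Component F: 37.85 t
  Component C: 159.3 t
  Component D: 7.263 t
  Component E: 52.83 t
Total batch = 273.6 t; LOI loss = 23.58 t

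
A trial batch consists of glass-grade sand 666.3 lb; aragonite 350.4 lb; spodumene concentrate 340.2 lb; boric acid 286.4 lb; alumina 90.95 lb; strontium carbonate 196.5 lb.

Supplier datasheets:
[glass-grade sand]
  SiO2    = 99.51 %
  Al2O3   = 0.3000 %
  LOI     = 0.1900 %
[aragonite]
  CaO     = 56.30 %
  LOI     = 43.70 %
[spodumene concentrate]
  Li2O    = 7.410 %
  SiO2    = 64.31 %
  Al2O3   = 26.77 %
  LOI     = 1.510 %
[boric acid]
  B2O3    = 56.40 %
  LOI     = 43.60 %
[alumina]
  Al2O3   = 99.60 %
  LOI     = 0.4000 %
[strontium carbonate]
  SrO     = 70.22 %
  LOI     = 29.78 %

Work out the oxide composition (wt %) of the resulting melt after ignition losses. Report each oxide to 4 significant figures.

Intermediates are shown, rounded to four significant digits, alongside each step. All arithmetic maintains exact precision at each step; every reported figure is rounded a single time; the derived quantities, including totals, yield, LOI, net glass mass, six oxide percentages, are computed from the batch weights per 1587 lb of glass in full precision, exactly as shown in question or answer.
Oxide-by-oxide delivered mass:
  Li2O: 340.2·0.07410 = 25.21 lb
  SrO: 196.5·0.7022 = 138.0 lb
  SiO2: 666.3·0.9951 + 340.2·0.6431 = 881.8 lb
  Al2O3: 666.3·0.003000 + 340.2·0.2677 + 90.95·0.9960 = 183.7 lb
  CaO: 350.4·0.5630 = 197.3 lb
  B2O3: 286.4·0.5640 = 161.5 lb
LOI: 666.3·0.001900 + 350.4·0.4370 + 340.2·0.01510 + 286.4·0.4360 + 90.95·0.004000 + 196.5·0.2978 = 343.3 lb
The glass mass, total less LOI, = 1931 − 343.3 = 1587 lb (the oxide masses sum to this)
wt %: oxide over glass, times 100

Glass mass = 1587 lb (batch 1931 − LOI 343.3).
Composition: Li2O 1.588%, SrO 8.692%, SiO2 55.55%, Al2O3 11.57%, CaO 12.43%, B2O3 10.18%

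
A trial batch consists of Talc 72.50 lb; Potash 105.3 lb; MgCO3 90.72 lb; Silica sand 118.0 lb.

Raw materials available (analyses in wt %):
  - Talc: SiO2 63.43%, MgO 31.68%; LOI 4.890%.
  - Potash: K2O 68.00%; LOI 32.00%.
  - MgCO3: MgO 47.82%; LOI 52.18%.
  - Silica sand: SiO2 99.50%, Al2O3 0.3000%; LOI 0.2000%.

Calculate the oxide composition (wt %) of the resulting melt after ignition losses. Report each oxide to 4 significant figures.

Mid-chain values appear (rounded to four significant digits) across the worked steps. The working math runs at full precision through the solve — each reported number carries a single rounding; derived quantities are computed from the weighed amounts per 301.7 lb of glass at full float precision (the four compositions, ignition loss, the yield, the totals, glass mass) as written in problem or answer.
Oxide masses out of the charge:
  SiO2: 72.50·0.6343 + 118.0·0.9950 = 163.4 lb
  K2O: 105.3·0.6800 = 71.60 lb
  Al2O3: 118.0·0.003000 = 0.3540 lb
  MgO: 72.50·0.3168 + 90.72·0.4782 = 66.35 lb
LOI: 72.50·0.04890 + 105.3·0.3200 + 90.72·0.5218 + 118.0·0.002000 = 84.81 lb
The glass mass, total less LOI, = 386.5 − 84.81 = 301.7 lb (= the summed oxide contributions)
percent share: oxide ÷ glass, ×100

Glass mass = 301.7 lb (batch 386.5 − LOI 84.81).
Composition: SiO2 54.16%, K2O 23.73%, Al2O3 0.1173%, MgO 21.99%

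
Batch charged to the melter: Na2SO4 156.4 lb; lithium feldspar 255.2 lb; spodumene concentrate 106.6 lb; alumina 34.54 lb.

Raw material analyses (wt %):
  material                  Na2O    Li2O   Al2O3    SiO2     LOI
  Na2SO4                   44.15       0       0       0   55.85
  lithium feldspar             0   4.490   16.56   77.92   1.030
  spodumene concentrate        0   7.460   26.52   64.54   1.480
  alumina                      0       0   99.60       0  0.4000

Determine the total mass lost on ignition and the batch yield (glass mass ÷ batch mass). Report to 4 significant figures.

All internal work keeps full float precision in every operation; in-progress results appear with 4-significant-figure rounding as written; every reported number carries a single rounding; derived quantities, which include LOI, yield, the four compositions, glass mass, totals, are carried in full precision, as they appear in the problem or answer text, using the weight values at 461.0 lb of glass.
LOI of each material in turn:
  Na2SO4: 156.4 × 0.5585 = 87.35 lb
  lithium feldspar: 255.2 × 0.01030 = 2.629 lb
  spodumene concentrate: 106.6 × 0.01480 = 1.578 lb
  alumina: 34.54 × 0.004000 = 0.1382 lb
Total LOI = 91.69 lb
Glass = batch − LOI = 552.7 − 91.69 = 461.0 lb

LOI loss = 91.69 lb; glass = 461.0 lb; yield = 83.41%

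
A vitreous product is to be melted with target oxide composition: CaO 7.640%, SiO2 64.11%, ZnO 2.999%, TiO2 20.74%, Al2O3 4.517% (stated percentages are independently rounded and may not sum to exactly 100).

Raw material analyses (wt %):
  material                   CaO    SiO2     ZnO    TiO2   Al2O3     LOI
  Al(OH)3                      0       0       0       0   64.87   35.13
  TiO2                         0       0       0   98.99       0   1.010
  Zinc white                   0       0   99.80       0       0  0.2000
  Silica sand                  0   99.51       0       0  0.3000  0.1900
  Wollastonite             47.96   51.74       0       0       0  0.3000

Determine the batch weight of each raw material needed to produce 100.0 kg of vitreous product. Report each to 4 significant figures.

In-progress results are printed rounded to four significant figures as written — every computation holds full precision all the way through. Every reported value is rounded a single time; derived quantities are recomputed at full float precision (net glass mass, yield, totals, ignition loss, five oxide percentages) using the weight values on 100.0 kg of glass, exactly as shown in the problem or the answer.
Per-oxide target masses for 100.0 kg vitreous product:
  CaO: 7.640% × 100.0 = 7.640 kg
  SiO2: 64.11% × 100.0 = 64.11 kg
  ZnO: 2.999% × 100.0 = 2.999 kg
  TiO2: 20.74% × 100.0 = 20.74 kg
  Al2O3: 4.517% × 100.0 = 4.517 kg
A balance pass over the oxides, working from each reported weight, at the basis given (each sum matches its target mass modulo rounding of the values):
  CaO: 15.93·0.4796 = 7.640 kg (target 7.640 kg)
  SiO2: 56.14·0.9951 + 15.93·0.5174 = 64.11 kg (target 64.11 kg)
  ZnO: 3.005·0.9980 = 2.999 kg (target 2.999 kg)
  TiO2: 20.95·0.9899 = 20.74 kg (target 20.74 kg)
  Al2O3: 6.704·0.6487 + 56.14·0.003000 = 4.517 kg (target 4.517 kg)
Glass-mass closure: the batch minus its LOI: 100.0 kg (targets for the oxides total 100.0 kg; stated basis 100.0 kg — differing by rounding only).
Batch grand total — Σ batch = 102.7 kg; LOI loss = Σ batch·LOI = 2.727 kg; yield = glass ÷ total batch = 97.35%.

Batch per 100.0 kg vitreous product:
  Al(OH)3: 6.704 kg
  TiO2: 20.95 kg
  Zinc white: 3.005 kg
  Silica sand: 56.14 kg
  Wollastonite: 15.93 kg
Total batch = 102.7 kg; LOI loss = 2.727 kg; yield = 97.35%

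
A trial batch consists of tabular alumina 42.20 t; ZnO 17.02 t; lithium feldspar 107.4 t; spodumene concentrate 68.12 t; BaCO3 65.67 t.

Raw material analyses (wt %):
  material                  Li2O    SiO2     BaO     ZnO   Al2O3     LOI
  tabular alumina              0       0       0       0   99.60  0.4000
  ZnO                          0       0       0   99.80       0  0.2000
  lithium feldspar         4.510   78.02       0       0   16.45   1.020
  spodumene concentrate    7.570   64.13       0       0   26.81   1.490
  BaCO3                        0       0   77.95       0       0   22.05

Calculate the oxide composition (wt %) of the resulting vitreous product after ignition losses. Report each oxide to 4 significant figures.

Glass mass = 283.6 t (batch 300.4 − LOI 16.79).
Composition: Li2O 3.526%, SiO2 44.95%, BaO 18.05%, ZnO 5.989%, Al2O3 27.49%

The whole derivation runs at full float precision in every operation. Values along the way are displayed (rounded to four significant digits) within the worked lines — every reported result includes exactly one rounding. Derived quantities, including the totals, the yield, glass mass, the five compositions, ignition loss, are re-derived from the batch weights per 283.6 t of glass at full float precision, as they appear in problem or answer.
What the batch supplies per oxide:
  Li2O: 107.4·0.04510 + 68.12·0.07570 = 10.00 t
  SiO2: 107.4·0.7802 + 68.12·0.6413 = 127.5 t
  BaO: 65.67·0.7795 = 51.19 t
  ZnO: 17.02·0.9980 = 16.99 t
  Al2O3: 42.20·0.9960 + 107.4·0.1645 + 68.12·0.2681 = 77.96 t
LOI: 42.20·0.004000 + 17.02·0.002000 + 107.4·0.01020 + 68.12·0.01490 + 65.67·0.2205 = 16.79 t
Net of LOI, the glass mass = 300.4 − 16.79 = 283.6 t (matching Σ of the oxides)
wt % = 100 × oxide mass / glass mass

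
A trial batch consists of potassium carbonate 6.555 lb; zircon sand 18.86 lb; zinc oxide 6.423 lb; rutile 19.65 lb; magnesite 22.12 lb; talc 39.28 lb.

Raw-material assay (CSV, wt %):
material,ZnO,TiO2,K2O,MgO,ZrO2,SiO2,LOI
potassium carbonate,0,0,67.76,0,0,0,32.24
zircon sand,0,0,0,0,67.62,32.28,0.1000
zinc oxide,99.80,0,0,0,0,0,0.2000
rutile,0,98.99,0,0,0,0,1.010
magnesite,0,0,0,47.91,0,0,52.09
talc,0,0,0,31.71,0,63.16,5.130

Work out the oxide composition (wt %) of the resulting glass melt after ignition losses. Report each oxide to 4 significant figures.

Glass mass = 97.01 lb (batch 112.9 − LOI 15.88).
Composition: ZnO 6.608%, TiO2 20.05%, K2O 4.579%, MgO 23.76%, ZrO2 13.15%, SiO2 31.85%

The intermediate values are displayed (rounded to four significant figures) across the worked steps; all arithmetic holds full precision in all steps — each reported result undergoes a single rounding — the derived quantities are re-derived at full float precision (net glass mass, LOI, totals, the yield, the six compositions) using the weight values at 97.01 lb of glass exactly as printed in either problem or answer.
What the batch supplies per oxide:
  ZnO: 6.423·0.9980 = 6.410 lb
  TiO2: 19.65·0.9899 = 19.45 lb
  K2O: 6.555·0.6776 = 4.442 lb
  MgO: 22.12·0.4791 + 39.28·0.3171 = 23.05 lb
  ZrO2: 18.86·0.6762 = 12.75 lb
  SiO2: 18.86·0.3228 + 39.28·0.6316 = 30.90 lb
LOI: 6.555·0.3224 + 18.86·0.001000 + 6.423·0.002000 + 19.65·0.01010 + 22.12·0.5209 + 39.28·0.05130 = 15.88 lb
Resulting glass, batch − LOI: 112.9 − 15.88 = 97.01 lb (= Σ oxide masses)
each wt % is 100 × oxide ÷ glass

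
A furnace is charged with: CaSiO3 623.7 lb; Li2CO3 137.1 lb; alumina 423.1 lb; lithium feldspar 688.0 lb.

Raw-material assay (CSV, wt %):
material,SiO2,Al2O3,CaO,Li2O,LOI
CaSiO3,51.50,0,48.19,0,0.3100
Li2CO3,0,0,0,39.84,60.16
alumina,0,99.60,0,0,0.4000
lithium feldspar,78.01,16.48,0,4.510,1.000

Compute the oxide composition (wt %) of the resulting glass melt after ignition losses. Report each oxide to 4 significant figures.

Rounding to four significant digits extends to every in-between result as displayed; full float precision is held through every step; every reported figure carries a single rounding. Derived quantities (the totals, glass mass, LOI, four oxide percentages, yield) are rebuilt at exact precision starting from the weights at 1779 lb of glass as set out in the problem or answer text.
Mass of each oxide from the mix:
  SiO2: 623.7·0.5150 + 688.0·0.7801 = 857.9 lb
  Al2O3: 423.1·0.9960 + 688.0·0.1648 = 534.8 lb
  CaO: 623.7·0.4819 = 300.6 lb
  Li2O: 137.1·0.3984 + 688.0·0.04510 = 85.65 lb
LOI: 623.7·0.003100 + 137.1·0.6016 + 423.1·0.004000 + 688.0·0.01000 = 92.99 lb
Resulting glass, batch − LOI: 1872 − 92.99 = 1779 lb (= Σ oxide masses)
each wt % is 100 × oxide ÷ glass

Glass mass = 1779 lb (batch 1872 − LOI 92.99).
Composition: SiO2 48.23%, Al2O3 30.06%, CaO 16.90%, Li2O 4.815%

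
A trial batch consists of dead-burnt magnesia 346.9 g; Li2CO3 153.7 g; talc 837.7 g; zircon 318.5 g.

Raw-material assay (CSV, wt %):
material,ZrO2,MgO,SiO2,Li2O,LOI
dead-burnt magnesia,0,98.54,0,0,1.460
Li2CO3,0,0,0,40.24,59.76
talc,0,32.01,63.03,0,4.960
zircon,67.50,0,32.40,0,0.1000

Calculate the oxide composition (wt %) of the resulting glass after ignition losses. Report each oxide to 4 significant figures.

Glass mass = 1518 g (batch 1657 − LOI 138.8).
Composition: ZrO2 14.16%, MgO 40.18%, SiO2 41.58%, Li2O 4.074%

The whole derivation carries exact precision from first step to last — values along the way are printed rounded to four significant digits across the worked steps. Each reported value is rounded once only; the derived quantities (net glass mass, four oxide percentages, totals, LOI, yield) are recomputed from the batch weights for 1518 g of glass at full precision, as given in question or answer.
Oxide masses out of the charge:
  ZrO2: 318.5·0.6750 = 215.0 g
  MgO: 346.9·0.9854 + 837.7·0.3201 = 610.0 g
  SiO2: 837.7·0.6303 + 318.5·0.3240 = 631.2 g
  Li2O: 153.7·0.4024 = 61.85 g
LOI: 346.9·0.01460 + 153.7·0.5976 + 837.7·0.04960 + 318.5·0.001000 = 138.8 g
Resulting glass, batch − LOI: 1657 − 138.8 = 1518 g (= Σ oxide masses)
percent by weight: oxide/glass ×100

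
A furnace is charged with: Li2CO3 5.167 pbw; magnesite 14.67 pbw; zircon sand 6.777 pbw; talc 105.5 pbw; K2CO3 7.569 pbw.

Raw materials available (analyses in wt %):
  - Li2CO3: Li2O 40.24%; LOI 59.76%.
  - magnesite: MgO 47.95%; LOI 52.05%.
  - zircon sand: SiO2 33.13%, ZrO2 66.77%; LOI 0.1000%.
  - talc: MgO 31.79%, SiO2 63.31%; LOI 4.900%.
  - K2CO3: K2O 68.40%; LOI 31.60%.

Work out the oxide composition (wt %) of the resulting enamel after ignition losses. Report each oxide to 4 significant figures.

Glass mass = 121.4 pbw (batch 139.7 − LOI 18.29).
Composition: MgO 33.42%, Li2O 1.713%, K2O 4.265%, SiO2 56.87%, ZrO2 3.728%

All internal work carries exact precision throughout — working values are printed with 4-significant-figure rounding in the working; every reported result receives exactly one rounding; all derived quantities, which include net glass mass, the five compositions, the yield, LOI, the totals, are rebuilt in full float precision, exactly as printed in either problem or answer, from the batch weights at 121.4 pbw of glass.
Delivered oxide masses:
  MgO: 14.67·0.4795 + 105.5·0.3179 = 40.57 pbw
  Li2O: 5.167·0.4024 = 2.079 pbw
  K2O: 7.569·0.6840 = 5.177 pbw
  SiO2: 6.777·0.3313 + 105.5·0.6331 = 69.04 pbw
  ZrO2: 6.777·0.6677 = 4.525 pbw
LOI: 5.167·0.5976 + 14.67·0.5205 + 6.777·0.001000 + 105.5·0.04900 + 7.569·0.3160 = 18.29 pbw
Resulting glass, batch − LOI: 139.7 − 18.29 = 121.4 pbw (= the summed oxide contributions)
wt % = 100 × oxide mass / glass mass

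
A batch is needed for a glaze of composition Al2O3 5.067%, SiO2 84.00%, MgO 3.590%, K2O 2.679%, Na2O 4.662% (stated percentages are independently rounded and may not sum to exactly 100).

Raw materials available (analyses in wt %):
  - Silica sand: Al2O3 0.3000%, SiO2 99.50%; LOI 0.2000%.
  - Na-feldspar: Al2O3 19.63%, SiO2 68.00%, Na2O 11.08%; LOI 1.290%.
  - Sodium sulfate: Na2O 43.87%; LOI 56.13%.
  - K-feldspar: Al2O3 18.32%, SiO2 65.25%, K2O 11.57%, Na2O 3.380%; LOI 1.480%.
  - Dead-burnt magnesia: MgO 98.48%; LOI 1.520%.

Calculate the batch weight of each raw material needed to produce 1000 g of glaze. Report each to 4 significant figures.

The whole derivation runs at full float precision end to end; working values are displayed rounded off to 4 significant digits alongside each step. A single rounding completes each reported value; all derived quantities, which include the totals, ignition loss, five oxide percentages, net glass mass, yield, are rebuilt in exact precision, as quoted within question or answer, starting from the weights at 1000 g of glass.
Oxide-by-oxide targets in 1000 g glaze:
  Al2O3: 5.067% × 1000 = 50.67 g
  SiO2: 84.00% × 1000 = 840.0 g
  MgO: 3.590% × 1000 = 35.90 g
  K2O: 2.679% × 1000 = 26.79 g
  Na2O: 4.662% × 1000 = 46.62 g
Balance tally, oxide-wise, from the weights as reported, per the basis as stated (target by target, the sums agree modulo rounding of the values):
  Al2O3: 670.7·0.003000 + 31.78·0.1963 + 231.5·0.1832 = 50.66 g (target 50.67 g)
  SiO2: 670.7·0.9950 + 31.78·0.6800 + 231.5·0.6525 = 840.0 g (target 840.0 g)
  MgO: 36.45·0.9848 = 35.90 g (target 35.90 g)
  K2O: 231.5·0.1157 = 26.78 g (target 26.79 g)
  Na2O: 31.78·0.1108 + 80.40·0.4387 + 231.5·0.03380 = 46.62 g (target 46.62 g)
Mass balance on the glass: total charge less LOI = 1000 g (oxide target masses add up to 1000 g; stated basis 1000 g — any gap is answer rounding).
Batch grand total — Σ batch = 1051 g; Σ batch·LOI gives LOI loss = 50.86 g; yield = glass ÷ total batch = 95.16%.

Batch per 1000 g glaze:
  Silica sand: 670.7 g
  Na-feldspar: 31.78 g
  Sodium sulfate: 80.40 g
  K-feldspar: 231.5 g
  Dead-burnt magnesia: 36.45 g
Total batch = 1051 g; LOI loss = 50.86 g; yield = 95.16%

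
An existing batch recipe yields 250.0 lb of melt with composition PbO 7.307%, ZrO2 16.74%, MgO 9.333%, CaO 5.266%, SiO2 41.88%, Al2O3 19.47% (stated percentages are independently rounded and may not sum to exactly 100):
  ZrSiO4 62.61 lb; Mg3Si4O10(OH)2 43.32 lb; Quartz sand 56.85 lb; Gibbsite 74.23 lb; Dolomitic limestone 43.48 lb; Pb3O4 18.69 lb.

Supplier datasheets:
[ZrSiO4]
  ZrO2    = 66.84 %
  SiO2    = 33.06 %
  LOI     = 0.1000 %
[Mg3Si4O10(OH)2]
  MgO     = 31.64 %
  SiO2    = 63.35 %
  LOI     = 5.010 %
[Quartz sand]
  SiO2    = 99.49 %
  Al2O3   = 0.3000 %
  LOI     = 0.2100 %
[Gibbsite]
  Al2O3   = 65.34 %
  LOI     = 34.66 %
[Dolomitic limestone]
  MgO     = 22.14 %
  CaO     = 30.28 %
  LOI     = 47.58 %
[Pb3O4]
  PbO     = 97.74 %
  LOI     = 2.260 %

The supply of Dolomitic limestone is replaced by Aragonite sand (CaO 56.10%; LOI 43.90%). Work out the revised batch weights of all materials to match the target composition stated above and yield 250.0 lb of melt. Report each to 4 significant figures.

The working math maintains full float precision throughout; working values are printed (rounded to four significant figures) on the page; exactly one rounding lands on each reported value — the derived quantities are re-derived from the batch weights per 250.0 lb of glass in exact precision (ignition loss, the six compositions, totals, glass mass, yield), as written in problem or answer.
Oxide-by-oxide targets in 250.0 lb melt:
  PbO: 7.307% × 250.0 = 18.27 lb
  ZrO2: 16.74% × 250.0 = 41.85 lb
  MgO: 9.333% × 250.0 = 23.33 lb
  CaO: 5.266% × 250.0 = 13.16 lb
  SiO2: 41.88% × 250.0 = 104.7 lb
  Al2O3: 19.47% × 250.0 = 48.68 lb
Balance tally, oxide-wise, with the batch weights as given, relative to the basis at hand (sum by sum, the targets are met once rounding is allowed for):
  PbO: 18.69·0.9774 = 18.27 lb (target 18.27 lb)
  ZrO2: 62.61·0.6684 = 41.85 lb (target 41.85 lb)
  MgO: 73.74·0.3164 = 23.33 lb (target 23.33 lb)
  CaO: 23.47·0.5610 = 13.17 lb (target 13.16 lb)
  SiO2: 62.61·0.3306 + 73.74·0.6335 + 37.47·0.9949 = 104.7 lb (target 104.7 lb)
  Al2O3: 37.47·0.003000 + 74.32·0.6534 = 48.67 lb (target 48.68 lb)
Consistency of the glass mass: total batch − LOI = 250.0 lb (targets for the oxides total 250.0 lb; basis as stated: 250.0 lb — deltas are rounding alone).
Adding the batch up: Σ batch = 290.3 lb; ignition loss, Σ(batch × LOI) = 40.32 lb; yield: glass divided by total = 86.11%.

Revised batch per 250.0 lb melt:
  ZrSiO4: 62.61 lb
  Mg3Si4O10(OH)2: 73.74 lb
  Quartz sand: 37.47 lb
  Gibbsite: 74.32 lb
  Aragonite sand: 23.47 lb
  Pb3O4: 18.69 lb
Total batch = 290.3 lb; LOI loss = 40.32 lb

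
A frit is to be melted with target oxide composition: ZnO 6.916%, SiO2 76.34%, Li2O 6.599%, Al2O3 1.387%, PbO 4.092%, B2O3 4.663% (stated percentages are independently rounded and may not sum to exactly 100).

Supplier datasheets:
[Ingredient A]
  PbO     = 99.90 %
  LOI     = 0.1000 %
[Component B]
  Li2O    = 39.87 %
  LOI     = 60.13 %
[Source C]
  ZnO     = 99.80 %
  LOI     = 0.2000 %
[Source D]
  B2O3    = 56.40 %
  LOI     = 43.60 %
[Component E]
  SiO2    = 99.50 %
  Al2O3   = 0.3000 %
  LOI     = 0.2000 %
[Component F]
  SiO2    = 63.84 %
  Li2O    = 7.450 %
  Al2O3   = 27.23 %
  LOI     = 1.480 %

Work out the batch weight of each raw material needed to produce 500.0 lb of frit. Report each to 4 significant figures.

Full precision is maintained at each step — mid-chain values are shown rounded off to 4 significant figures between the steps. Every reported number is rounded just once; derived quantities (LOI, the totals, glass mass, six oxide percentages, the yield) are re-derived starting from the weights per 500.0 lb of glass in exact precision, exactly as printed in either problem or answer.
Per-oxide target masses for 500.0 lb frit:
  ZnO: 6.916% × 500.0 = 34.58 lb
  SiO2: 76.34% × 500.0 = 381.7 lb
  Li2O: 6.599% × 500.0 = 32.99 lb
  Al2O3: 1.387% × 500.0 = 6.935 lb
  PbO: 4.092% × 500.0 = 20.46 lb
  B2O3: 4.663% × 500.0 = 23.32 lb
Checking each oxide sum with the batch weights as given, versus the basis set out (summed amounts equal target values exact up to rounding of places):
  ZnO: 34.65·0.9980 = 34.58 lb (target 34.58 lb)
  SiO2: 369.9·0.9950 + 21.39·0.6384 = 381.7 lb (target 381.7 lb)
  Li2O: 78.76·0.3987 + 21.39·0.07450 = 33.00 lb (target 32.99 lb)
  Al2O3: 369.9·0.003000 + 21.39·0.2723 = 6.934 lb (target 6.935 lb)
  PbO: 20.48·0.9990 = 20.46 lb (target 20.46 lb)
  B2O3: 41.34·0.5640 = 23.32 lb (target 23.32 lb)
Consistency of the glass mass: total batch − LOI = 500.0 lb (summing oxide targets gives 500.0 lb; against the stated basis, 500.0 lb — differing by rounding only).
Total batch = Σ batch = 566.5 lb; LOI removed, Σ of batch·LOI: 66.53 lb; yield: glass divided by total = 88.26%.

Batch per 500.0 lb frit:
  Ingredient A: 20.48 lb
  Component B: 78.76 lb
  Source C: 34.65 lb
  Source D: 41.34 lb
  Component E: 369.9 lb
  Component F: 21.39 lb
Total batch = 566.5 lb; LOI loss = 66.53 lb; yield = 88.26%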